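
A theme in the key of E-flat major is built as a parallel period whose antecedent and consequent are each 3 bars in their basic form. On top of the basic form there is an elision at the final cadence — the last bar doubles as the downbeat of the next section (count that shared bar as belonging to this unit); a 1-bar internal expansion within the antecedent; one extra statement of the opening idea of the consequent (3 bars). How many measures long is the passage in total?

Basic parallel period: 3 + 3 = 6 bars.
6 (basic form) + 1 (internal expansion) + 3 (extra statement) = 10.
The elision shares a bar with the next section but does not change this unit's count.

10 measures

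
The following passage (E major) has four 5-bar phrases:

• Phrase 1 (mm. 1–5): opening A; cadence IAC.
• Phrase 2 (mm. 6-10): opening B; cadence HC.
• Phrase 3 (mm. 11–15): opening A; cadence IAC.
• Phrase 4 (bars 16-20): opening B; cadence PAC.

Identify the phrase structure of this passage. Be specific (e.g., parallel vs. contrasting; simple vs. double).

parallel double period

Four phrases in two halves: the first half (mm. 1-10) ends with a half cadence, the second (mm. 11–20) with a perfect authentic cadence — a large antecedent–consequent pair, i.e. a double period.
Phrase 3 begins with the same material as phrase 1, making it parallel.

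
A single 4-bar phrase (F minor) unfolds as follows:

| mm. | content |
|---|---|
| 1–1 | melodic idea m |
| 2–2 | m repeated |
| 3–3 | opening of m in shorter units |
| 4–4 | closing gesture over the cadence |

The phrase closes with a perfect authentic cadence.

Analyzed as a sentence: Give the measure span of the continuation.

After the presentation (measures 1-2), the continuation covers the fragmentation through the cadence: measures 3–4.

measures 3–4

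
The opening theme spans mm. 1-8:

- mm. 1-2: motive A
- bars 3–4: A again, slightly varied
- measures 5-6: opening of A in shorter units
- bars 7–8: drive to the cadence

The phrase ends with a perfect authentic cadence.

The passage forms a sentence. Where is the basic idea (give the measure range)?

measures 1–2

The presentation of a sentence is the basic idea (measures 1–2) plus its repetition (measures 3-4); the basic idea is therefore bars 1–2.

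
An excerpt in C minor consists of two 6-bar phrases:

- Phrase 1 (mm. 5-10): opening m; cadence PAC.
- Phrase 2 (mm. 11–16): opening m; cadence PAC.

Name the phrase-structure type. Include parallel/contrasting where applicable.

Both phrases have the same opening (m) and the same cadence (perfect authentic cadence): the second is a restatement, not a consequent, so this is a repeated phrase rather than a period.

repeated phrase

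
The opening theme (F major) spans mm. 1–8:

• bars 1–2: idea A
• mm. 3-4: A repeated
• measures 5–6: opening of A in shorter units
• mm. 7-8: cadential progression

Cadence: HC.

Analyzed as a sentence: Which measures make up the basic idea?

measures 1–2

The presentation of a sentence is the basic idea (measures 1–2) plus its repetition (measures 3-4); the basic idea is therefore mm. 1–2.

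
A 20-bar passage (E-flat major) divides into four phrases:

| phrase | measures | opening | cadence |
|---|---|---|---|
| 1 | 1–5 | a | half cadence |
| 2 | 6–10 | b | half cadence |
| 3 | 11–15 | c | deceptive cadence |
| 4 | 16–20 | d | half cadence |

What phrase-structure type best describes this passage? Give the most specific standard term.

Phrase 4 ends with a half cadence, no stronger than phrase 2's half cadence, so the four phrases do not form a double period; nor do phrases 3–4 duplicate 1–2, so it is not a repeated period. With no phrase reaching a conclusive cadence, the passage is a phrase group.

phrase group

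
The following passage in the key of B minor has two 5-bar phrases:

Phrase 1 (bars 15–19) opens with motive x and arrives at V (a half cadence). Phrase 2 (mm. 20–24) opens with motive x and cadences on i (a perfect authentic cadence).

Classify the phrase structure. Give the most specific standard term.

Phrase 1 ends with a half cadence (weaker) and phrase 2 with a perfect authentic cadence (stronger): antecedent + consequent = a period.
The two phrases open with the same material (x / x), so the period is parallel.

parallel period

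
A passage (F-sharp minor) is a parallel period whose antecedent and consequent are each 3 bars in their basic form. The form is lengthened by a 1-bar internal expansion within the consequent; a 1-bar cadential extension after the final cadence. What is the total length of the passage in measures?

8 measures

Basic parallel period: 3 + 3 = 6 bars.
6 (basic form) + 1 (internal expansion) + 1 (cadential extension) = 8.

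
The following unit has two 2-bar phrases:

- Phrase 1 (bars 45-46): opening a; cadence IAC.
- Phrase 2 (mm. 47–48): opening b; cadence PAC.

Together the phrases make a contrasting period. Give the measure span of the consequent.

The phrase ending with the weaker cadence (imperfect authentic cadence) is the antecedent; the one ending more conclusively (perfect authentic cadence) is the consequent. The consequent is measures 47–48.

measures 47–48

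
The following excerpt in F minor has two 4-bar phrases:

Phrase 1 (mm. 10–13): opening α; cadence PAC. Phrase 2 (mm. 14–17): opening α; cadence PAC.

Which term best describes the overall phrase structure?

Both phrases have the same opening (α) and the same cadence (perfect authentic cadence): the second is a restatement, not a consequent, so this is a repeated phrase rather than a period.

repeated phrase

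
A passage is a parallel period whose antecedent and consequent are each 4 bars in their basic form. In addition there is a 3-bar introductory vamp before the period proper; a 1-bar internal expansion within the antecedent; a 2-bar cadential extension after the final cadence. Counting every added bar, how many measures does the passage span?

Basic parallel period: 4 + 4 = 8 bars.
8 (basic form) + 3 (introduction) + 1 (internal expansion) + 2 (cadential extension) = 14.

14 measures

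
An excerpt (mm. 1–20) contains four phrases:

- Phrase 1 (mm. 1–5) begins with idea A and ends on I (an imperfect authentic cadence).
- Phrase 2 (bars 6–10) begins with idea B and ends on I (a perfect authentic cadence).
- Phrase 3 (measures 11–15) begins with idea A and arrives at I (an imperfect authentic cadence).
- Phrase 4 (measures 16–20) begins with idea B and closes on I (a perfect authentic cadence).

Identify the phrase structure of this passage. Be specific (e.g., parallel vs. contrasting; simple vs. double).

The cadence pattern IAC–PAC–IAC–PAC is weak–strong twice, and phrases 3–4 restate phrases 1–2: a period heard twice, not a double period (which would end weakly at phrase 2).

repeated period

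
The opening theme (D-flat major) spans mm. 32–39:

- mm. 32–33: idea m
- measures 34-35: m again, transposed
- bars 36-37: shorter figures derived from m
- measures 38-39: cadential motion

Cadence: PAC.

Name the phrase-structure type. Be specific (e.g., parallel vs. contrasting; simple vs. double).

sentence

Basic idea (mm. 32-33) + its repetition (measures 34–35) form the presentation; fragmentation and cadence (mm. 36-39) form the continuation — the 8-bar whole is a sentence.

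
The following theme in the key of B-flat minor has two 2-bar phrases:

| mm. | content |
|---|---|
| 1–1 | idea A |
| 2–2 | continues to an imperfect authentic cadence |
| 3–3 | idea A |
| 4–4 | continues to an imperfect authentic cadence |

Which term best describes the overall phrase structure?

Both phrases have the same opening (A) and the same cadence (imperfect authentic cadence): the second is a restatement, not a consequent, so this is a repeated phrase rather than a period.

repeated phrase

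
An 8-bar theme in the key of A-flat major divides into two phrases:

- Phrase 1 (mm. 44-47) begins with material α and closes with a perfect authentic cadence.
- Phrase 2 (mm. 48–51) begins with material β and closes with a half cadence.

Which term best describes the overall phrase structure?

phrase group

The second phrase closes with a half cadence, which is not stronger than the first phrase's perfect authentic cadence; without a weak→strong cadential pair there is no antecedent–consequent relationship, so this is a phrase group rather than a period.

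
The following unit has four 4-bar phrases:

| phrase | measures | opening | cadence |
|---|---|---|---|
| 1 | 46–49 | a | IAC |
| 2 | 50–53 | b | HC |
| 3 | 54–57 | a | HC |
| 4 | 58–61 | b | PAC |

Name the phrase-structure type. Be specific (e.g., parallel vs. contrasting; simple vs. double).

Four phrases in two halves: the first half (bars 46–53) ends with a half cadence, the second (mm. 54-61) with a perfect authentic cadence — a large antecedent–consequent pair, i.e. a double period.
Phrase 3 begins with the same material as phrase 1, making it parallel.

parallel double period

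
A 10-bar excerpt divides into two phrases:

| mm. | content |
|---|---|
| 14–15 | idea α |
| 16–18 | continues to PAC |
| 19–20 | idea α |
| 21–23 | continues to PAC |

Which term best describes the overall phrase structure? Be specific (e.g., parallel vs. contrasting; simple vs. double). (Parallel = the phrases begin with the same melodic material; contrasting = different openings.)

repeated phrase

Both phrases have the same opening (α) and the same cadence (perfect authentic cadence): the second is a restatement, not a consequent, so this is a repeated phrase rather than a period.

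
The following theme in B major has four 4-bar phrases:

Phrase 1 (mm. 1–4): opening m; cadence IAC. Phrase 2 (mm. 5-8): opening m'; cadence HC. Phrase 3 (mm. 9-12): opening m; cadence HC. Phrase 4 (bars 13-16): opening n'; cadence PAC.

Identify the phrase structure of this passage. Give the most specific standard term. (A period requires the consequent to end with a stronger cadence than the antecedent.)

parallel double period

Four phrases in two halves: the first half (mm. 1–8) ends with a half cadence, the second (mm. 9-16) with a perfect authentic cadence — a large antecedent–consequent pair, i.e. a double period.
Phrase 3 begins with the same material as phrase 1, making it parallel.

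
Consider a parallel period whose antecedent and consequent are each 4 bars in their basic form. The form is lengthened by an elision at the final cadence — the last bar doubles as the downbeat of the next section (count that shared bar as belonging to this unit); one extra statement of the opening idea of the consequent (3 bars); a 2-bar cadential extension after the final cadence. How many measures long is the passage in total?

Basic parallel period: 4 + 4 = 8 bars.
8 (basic form) + 3 (extra statement) + 2 (cadential extension) = 13.
The elision shares a bar with the next section but does not change this unit's count.

13 measures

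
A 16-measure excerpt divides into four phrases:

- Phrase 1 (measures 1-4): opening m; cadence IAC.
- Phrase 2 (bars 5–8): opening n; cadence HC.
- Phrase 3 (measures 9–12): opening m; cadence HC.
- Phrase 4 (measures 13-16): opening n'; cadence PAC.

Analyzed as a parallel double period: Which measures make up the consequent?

measures 9–16

In a double period the four phrases pair into a large antecedent (phrases 1–2, ending half cadence) and a large consequent (phrases 3–4, ending perfect authentic cadence). The consequent spans mm. 9-16.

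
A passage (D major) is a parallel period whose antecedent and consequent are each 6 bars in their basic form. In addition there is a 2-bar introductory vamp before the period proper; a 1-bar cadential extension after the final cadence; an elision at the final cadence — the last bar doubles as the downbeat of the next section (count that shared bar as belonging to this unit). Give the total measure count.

15 measures

Basic parallel period: 6 + 6 = 12 bars.
12 (basic form) + 2 (introduction) + 1 (cadential extension) = 15.
The elision shares a bar with the next section but does not change this unit's count.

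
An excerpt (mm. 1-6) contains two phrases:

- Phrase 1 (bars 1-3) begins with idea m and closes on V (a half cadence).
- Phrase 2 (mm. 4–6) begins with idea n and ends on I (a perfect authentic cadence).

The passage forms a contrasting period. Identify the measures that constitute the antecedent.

The antecedent is the phrase ending with the weaker cadence (half cadence, phrase 1) and the consequent the one ending more conclusively (perfect authentic cadence, phrase 2); the antecedent is measures 1–3.

measures 1–3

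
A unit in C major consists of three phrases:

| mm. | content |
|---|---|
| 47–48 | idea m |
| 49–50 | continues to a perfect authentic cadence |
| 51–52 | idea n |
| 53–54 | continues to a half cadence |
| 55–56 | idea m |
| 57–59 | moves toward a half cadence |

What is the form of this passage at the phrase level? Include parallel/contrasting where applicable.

phrase group

The final phrase closes with a half cadence, which is not stronger than the preceding half cadence; the 3 phrases lack an overall antecedent–consequent design and so form a phrase group.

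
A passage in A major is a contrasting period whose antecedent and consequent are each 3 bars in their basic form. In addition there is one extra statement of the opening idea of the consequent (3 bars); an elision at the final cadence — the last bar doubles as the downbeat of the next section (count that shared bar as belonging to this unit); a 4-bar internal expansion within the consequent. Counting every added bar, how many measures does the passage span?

13 measures

Basic contrasting period: 3 + 3 = 6 bars.
6 (basic form) + 3 (extra statement) + 4 (internal expansion) = 13.
The elision shares a bar with the next section but does not change this unit's count.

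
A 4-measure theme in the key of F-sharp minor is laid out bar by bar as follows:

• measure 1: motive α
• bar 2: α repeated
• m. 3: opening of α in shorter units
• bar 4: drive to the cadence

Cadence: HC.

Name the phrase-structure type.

sentence

Basic idea (m. 1) + its repetition (bar 2) form the presentation; fragmentation and cadence (mm. 3–4) form the continuation — the 4-bar whole is a sentence.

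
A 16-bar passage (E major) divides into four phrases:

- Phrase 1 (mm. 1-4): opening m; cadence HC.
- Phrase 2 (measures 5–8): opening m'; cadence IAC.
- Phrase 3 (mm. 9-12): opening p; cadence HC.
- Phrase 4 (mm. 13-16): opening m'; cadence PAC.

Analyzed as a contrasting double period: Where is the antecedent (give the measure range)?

measures 1–8

In a double period the four phrases pair into a large antecedent (phrases 1–2, ending imperfect authentic cadence) and a large consequent (phrases 3–4, ending perfect authentic cadence). The antecedent spans mm. 1–8.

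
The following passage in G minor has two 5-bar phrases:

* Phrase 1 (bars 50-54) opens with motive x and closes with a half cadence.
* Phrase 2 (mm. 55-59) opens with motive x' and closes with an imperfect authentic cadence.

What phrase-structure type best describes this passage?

parallel period

Phrase 1 ends with a half cadence (weaker) and phrase 2 with an imperfect authentic cadence (stronger): antecedent + consequent = a period.
The two phrases open with the same material (x / x'), so the period is parallel.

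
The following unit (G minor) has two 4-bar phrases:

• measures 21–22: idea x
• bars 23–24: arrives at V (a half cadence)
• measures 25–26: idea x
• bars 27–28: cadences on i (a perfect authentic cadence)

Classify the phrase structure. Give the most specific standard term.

parallel period

Phrase 1 ends with a half cadence (weaker) and phrase 2 with a perfect authentic cadence (stronger): antecedent + consequent = a period.
The two phrases open with the same material (x / x), so the period is parallel.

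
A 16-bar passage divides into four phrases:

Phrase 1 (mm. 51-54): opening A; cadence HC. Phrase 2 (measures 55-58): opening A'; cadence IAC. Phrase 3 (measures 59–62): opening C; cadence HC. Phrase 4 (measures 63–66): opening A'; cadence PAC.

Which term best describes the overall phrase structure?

contrasting double period

Four phrases in two halves: the first half (bars 51–58) ends with an imperfect authentic cadence, the second (measures 59–66) with a perfect authentic cadence — a large antecedent–consequent pair, i.e. a double period.
Phrase 3 begins with different material from phrase 1, making it contrasting.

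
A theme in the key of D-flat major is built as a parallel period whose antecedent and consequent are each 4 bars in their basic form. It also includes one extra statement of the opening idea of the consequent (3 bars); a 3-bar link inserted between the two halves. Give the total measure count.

14 measures

Basic parallel period: 4 + 4 = 8 bars.
8 (basic form) + 3 (extra statement) + 3 (link) = 14.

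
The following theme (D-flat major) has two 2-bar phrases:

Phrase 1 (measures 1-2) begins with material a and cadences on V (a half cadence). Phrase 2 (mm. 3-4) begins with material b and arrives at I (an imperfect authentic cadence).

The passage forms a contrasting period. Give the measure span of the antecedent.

measures 1–2

The phrase ending with the weaker cadence (half cadence) is the antecedent; the one ending more conclusively (imperfect authentic cadence) is the consequent. The antecedent is measures 1–2.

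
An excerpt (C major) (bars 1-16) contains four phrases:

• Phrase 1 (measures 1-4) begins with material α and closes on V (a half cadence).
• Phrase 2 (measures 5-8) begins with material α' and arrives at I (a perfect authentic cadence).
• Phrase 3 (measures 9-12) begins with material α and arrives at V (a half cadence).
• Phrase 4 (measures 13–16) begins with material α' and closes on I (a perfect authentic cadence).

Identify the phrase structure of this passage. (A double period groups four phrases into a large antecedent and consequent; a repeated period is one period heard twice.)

repeated period

The cadence pattern HC–PAC–HC–PAC is weak–strong twice, and phrases 3–4 restate phrases 1–2: a period heard twice, not a double period (which would end weakly at phrase 2).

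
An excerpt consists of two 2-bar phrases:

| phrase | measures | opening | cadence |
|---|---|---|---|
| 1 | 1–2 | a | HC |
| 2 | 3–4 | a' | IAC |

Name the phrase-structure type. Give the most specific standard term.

parallel period

Phrase 1 ends with a half cadence (weaker) and phrase 2 with an imperfect authentic cadence (stronger): antecedent + consequent = a period.
The two phrases open with the same material (a / a'), so the period is parallel.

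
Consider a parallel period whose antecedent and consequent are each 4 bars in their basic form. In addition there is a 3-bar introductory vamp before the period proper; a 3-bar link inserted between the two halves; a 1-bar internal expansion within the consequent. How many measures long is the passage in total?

15 measures

Basic parallel period: 4 + 4 = 8 bars.
8 (basic form) + 3 (introduction) + 3 (link) + 1 (internal expansion) = 15.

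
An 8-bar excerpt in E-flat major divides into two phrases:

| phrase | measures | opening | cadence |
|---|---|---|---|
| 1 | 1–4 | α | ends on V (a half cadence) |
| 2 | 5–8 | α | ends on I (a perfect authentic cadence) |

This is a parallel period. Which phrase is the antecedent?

The phrase ending with the weaker cadence (half cadence) is the antecedent; the one ending more conclusively (perfect authentic cadence) is the consequent. The antecedent is phrase 1.

phrase 1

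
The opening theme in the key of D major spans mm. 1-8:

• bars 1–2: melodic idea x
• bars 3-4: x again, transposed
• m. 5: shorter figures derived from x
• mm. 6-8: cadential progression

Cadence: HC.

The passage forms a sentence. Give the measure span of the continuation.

After the presentation (mm. 1-4), the continuation covers the fragmentation through the cadence: bars 5-8.

measures 5–8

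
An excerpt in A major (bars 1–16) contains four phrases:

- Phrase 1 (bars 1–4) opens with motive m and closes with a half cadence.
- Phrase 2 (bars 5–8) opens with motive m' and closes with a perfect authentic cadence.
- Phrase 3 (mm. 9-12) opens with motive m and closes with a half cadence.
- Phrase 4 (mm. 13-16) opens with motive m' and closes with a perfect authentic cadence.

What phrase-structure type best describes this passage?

The cadence pattern HC–PAC–HC–PAC is weak–strong twice, and phrases 3–4 restate phrases 1–2: a period heard twice, not a double period (which would end weakly at phrase 2).

repeated period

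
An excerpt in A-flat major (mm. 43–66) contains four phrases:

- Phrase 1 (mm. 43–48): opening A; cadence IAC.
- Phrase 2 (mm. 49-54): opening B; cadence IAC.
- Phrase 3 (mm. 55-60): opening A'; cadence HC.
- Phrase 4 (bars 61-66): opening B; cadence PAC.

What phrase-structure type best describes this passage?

parallel double period

Four phrases in two halves: the first half (measures 43–54) ends with an imperfect authentic cadence, the second (measures 55–66) with a perfect authentic cadence — a large antecedent–consequent pair, i.e. a double period.
Phrase 3 begins with the same material as phrase 1, making it parallel.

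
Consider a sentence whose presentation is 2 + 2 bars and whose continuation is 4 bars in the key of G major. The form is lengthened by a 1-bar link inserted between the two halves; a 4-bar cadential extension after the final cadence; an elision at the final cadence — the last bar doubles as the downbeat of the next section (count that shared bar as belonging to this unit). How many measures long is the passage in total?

13 measures

Basic sentence: 2 + 2 + 4 = 8 bars.
8 (basic form) + 1 (link) + 4 (cadential extension) = 13.
The elision shares a bar with the next section but does not change this unit's count.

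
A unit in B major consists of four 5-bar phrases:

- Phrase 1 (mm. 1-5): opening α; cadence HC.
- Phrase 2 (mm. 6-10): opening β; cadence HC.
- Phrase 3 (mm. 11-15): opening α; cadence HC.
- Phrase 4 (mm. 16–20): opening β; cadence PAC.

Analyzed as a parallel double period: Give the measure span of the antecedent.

In a double period the four phrases pair into a large antecedent (phrases 1–2, ending half cadence) and a large consequent (phrases 3–4, ending perfect authentic cadence). The antecedent spans mm. 1–10.

measures 1–10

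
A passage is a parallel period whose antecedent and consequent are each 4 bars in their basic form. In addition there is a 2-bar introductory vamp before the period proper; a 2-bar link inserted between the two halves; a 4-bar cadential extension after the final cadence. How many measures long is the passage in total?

16 measures

Basic parallel period: 4 + 4 = 8 bars.
8 (basic form) + 2 (introduction) + 2 (link) + 4 (cadential extension) = 16.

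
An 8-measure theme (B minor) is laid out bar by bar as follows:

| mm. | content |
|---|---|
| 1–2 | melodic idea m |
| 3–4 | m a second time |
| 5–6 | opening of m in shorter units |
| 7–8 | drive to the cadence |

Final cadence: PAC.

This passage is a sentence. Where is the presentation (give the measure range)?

measures 1–4

The presentation of a sentence is the basic idea (measures 1–2) plus its repetition (measures 3–4); the presentation is therefore measures 1–4.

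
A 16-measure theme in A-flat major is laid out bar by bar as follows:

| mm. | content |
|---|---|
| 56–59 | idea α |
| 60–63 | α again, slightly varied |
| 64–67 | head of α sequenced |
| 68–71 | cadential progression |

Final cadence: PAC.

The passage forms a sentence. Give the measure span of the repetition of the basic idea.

measures 60–63

The presentation of a sentence is the basic idea (mm. 56-59) plus its repetition (mm. 60-63); the repetition of the basic idea is therefore measures 60-63.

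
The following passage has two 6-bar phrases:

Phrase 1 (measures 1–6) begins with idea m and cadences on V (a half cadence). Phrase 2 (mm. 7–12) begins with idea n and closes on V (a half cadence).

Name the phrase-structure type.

phrase group

The second phrase closes with a half cadence, which is not stronger than the first phrase's half cadence; without a weak→strong cadential pair there is no antecedent–consequent relationship, so this is a phrase group rather than a period.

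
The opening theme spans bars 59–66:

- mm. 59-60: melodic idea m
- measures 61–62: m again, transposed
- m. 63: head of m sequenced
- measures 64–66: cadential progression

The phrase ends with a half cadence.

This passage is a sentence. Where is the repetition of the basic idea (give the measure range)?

measures 61–62

The presentation of a sentence is the basic idea (mm. 59–60) plus its repetition (mm. 61-62); the repetition of the basic idea is therefore bars 61–62.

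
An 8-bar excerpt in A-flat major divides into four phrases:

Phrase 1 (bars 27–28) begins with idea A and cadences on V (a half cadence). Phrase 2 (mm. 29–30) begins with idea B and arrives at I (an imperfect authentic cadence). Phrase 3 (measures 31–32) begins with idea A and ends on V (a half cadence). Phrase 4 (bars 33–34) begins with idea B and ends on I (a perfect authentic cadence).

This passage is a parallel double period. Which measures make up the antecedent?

In a double period the four phrases pair into a large antecedent (phrases 1–2, ending imperfect authentic cadence) and a large consequent (phrases 3–4, ending perfect authentic cadence). The antecedent spans mm. 27-30.

measures 27–30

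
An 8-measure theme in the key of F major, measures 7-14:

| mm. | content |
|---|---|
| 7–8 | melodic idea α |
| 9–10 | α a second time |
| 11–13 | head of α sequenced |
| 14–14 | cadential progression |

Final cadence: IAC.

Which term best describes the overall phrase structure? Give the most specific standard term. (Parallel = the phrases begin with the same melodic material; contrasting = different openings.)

sentence

Basic idea (measures 7–8) + its repetition (mm. 9–10) form the presentation; fragmentation and cadence (mm. 11–14) form the continuation — the 8-bar whole is a sentence.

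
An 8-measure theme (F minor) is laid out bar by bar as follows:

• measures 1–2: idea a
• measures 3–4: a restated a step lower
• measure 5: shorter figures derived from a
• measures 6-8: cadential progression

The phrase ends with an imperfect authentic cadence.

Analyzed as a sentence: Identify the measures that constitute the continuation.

measures 5–8

After the presentation (measures 1–4), the continuation covers the fragmentation through the cadence: mm. 5–8.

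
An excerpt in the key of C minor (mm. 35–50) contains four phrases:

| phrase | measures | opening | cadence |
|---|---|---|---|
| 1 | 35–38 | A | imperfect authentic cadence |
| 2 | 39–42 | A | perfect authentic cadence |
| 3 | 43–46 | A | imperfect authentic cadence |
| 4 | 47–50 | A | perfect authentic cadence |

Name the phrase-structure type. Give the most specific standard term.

The cadence pattern IAC–PAC–IAC–PAC is weak–strong twice, and phrases 3–4 restate phrases 1–2: a period heard twice, not a double period (which would end weakly at phrase 2).

repeated period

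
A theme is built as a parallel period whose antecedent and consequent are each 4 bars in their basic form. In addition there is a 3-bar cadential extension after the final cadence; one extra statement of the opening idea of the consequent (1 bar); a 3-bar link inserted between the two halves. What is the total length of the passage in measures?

15 measures

Basic parallel period: 4 + 4 = 8 bars.
8 (basic form) + 3 (cadential extension) + 1 (extra statement) + 3 (link) = 15.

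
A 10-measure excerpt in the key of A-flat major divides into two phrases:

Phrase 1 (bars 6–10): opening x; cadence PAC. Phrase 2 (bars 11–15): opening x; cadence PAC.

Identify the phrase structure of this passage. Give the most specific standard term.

Both phrases have the same opening (x) and the same cadence (perfect authentic cadence): the second is a restatement, not a consequent, so this is a repeated phrase rather than a period.

repeated phrase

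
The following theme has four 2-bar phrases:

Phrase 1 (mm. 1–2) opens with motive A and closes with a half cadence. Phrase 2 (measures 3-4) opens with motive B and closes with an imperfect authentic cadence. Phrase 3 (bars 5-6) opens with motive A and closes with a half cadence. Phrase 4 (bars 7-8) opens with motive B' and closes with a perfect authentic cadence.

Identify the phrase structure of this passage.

parallel double period

Four phrases in two halves: the first half (measures 1–4) ends with an imperfect authentic cadence, the second (mm. 5-8) with a perfect authentic cadence — a large antecedent–consequent pair, i.e. a double period.
Phrase 3 begins with the same material as phrase 1, making it parallel.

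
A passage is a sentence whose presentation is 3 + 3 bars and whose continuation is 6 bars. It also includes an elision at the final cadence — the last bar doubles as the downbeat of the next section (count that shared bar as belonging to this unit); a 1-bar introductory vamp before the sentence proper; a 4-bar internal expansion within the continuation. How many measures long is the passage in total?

17 measures

Basic sentence: 3 + 3 + 6 = 12 bars.
12 (basic form) + 1 (introduction) + 4 (internal expansion) = 17.
The elision shares a bar with the next section but does not change this unit's count.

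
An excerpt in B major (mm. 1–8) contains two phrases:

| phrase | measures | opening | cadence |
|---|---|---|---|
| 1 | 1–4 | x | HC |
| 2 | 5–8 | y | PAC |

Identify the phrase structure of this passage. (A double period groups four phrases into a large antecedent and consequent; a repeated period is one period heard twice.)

Phrase 1 ends with a half cadence (weaker) and phrase 2 with a perfect authentic cadence (stronger): antecedent + consequent = a period.
The two phrases open with different material (x / y), so the period is contrasting.

contrasting period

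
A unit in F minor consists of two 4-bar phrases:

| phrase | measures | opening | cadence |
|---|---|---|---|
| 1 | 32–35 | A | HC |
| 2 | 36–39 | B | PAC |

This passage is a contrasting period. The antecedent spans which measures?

measures 32–35

The antecedent is the phrase ending with the weaker cadence (half cadence, phrase 1) and the consequent the one ending more conclusively (perfect authentic cadence, phrase 2); the antecedent is bars 32–35.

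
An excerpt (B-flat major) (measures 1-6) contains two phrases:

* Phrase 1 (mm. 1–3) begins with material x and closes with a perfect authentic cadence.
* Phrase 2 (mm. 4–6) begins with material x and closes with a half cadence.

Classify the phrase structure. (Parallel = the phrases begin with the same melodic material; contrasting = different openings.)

phrase group

The second phrase closes with a half cadence, which is not stronger than the first phrase's perfect authentic cadence; without a weak→strong cadential pair there is no antecedent–consequent relationship, so this is a phrase group rather than a period.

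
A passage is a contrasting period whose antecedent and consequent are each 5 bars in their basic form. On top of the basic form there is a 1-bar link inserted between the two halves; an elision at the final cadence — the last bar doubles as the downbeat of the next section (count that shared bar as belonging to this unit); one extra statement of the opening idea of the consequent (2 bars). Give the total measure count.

Basic contrasting period: 5 + 5 = 10 bars.
10 (basic form) + 1 (link) + 2 (extra statement) = 13.
The elision shares a bar with the next section but does not change this unit's count.

13 measures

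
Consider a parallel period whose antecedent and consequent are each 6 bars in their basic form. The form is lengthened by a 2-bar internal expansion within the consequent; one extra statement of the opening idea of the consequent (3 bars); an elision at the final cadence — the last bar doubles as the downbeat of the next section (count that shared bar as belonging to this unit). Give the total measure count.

17 measures

Basic parallel period: 6 + 6 = 12 bars.
12 (basic form) + 2 (internal expansion) + 3 (extra statement) = 17.
The elision shares a bar with the next section but does not change this unit's count.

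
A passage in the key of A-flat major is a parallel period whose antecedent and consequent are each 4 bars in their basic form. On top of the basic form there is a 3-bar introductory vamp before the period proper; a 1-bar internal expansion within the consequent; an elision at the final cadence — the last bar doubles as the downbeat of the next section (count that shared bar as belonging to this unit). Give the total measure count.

12 measures

Basic parallel period: 4 + 4 = 8 bars.
8 (basic form) + 3 (introduction) + 1 (internal expansion) = 12.
The elision shares a bar with the next section but does not change this unit's count.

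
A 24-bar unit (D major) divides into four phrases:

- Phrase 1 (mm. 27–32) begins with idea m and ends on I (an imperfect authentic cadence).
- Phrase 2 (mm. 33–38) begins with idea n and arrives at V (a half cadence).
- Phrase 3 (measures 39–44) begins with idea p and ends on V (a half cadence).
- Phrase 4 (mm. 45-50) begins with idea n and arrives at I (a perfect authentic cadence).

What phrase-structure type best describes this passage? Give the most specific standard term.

contrasting double period

Four phrases in two halves: the first half (measures 27–38) ends with a half cadence, the second (bars 39–50) with a perfect authentic cadence — a large antecedent–consequent pair, i.e. a double period.
Phrase 3 begins with different material from phrase 1, making it contrasting.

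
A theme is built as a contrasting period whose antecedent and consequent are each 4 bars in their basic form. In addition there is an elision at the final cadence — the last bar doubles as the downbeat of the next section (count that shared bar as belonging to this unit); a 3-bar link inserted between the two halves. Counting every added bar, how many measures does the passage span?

Basic contrasting period: 4 + 4 = 8 bars.
8 (basic form) + 3 (link) = 11.
The elision shares a bar with the next section but does not change this unit's count.

11 measures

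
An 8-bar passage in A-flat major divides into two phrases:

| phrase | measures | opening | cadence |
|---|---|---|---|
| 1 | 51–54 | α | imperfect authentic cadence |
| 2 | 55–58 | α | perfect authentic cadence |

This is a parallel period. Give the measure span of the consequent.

measures 55–58

The phrase ending with the weaker cadence (imperfect authentic cadence) is the antecedent; the one ending more conclusively (perfect authentic cadence) is the consequent. The consequent is measures 55–58.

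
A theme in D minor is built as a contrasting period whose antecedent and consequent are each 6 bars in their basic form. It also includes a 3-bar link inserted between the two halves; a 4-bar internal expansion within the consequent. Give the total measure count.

Basic contrasting period: 6 + 6 = 12 bars.
12 (basic form) + 3 (link) + 4 (internal expansion) = 19.

19 measures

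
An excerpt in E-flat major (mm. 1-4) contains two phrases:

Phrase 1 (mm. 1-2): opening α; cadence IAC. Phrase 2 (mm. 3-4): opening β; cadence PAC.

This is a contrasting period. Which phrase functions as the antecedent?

phrase 1

The phrase ending with the weaker cadence (imperfect authentic cadence) is the antecedent; the one ending more conclusively (perfect authentic cadence) is the consequent. The antecedent is phrase 1.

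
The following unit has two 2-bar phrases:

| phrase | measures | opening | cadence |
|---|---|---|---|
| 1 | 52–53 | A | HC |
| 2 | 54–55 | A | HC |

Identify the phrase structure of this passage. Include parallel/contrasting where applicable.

repeated phrase

Both phrases have the same opening (A) and the same cadence (half cadence): the second is a restatement, not a consequent, so this is a repeated phrase rather than a period.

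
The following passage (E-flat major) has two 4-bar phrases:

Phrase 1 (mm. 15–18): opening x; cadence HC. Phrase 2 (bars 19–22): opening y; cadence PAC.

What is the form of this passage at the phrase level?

Phrase 1 ends with a half cadence (weaker) and phrase 2 with a perfect authentic cadence (stronger): antecedent + consequent = a period.
The two phrases open with different material (x / y), so the period is contrasting.

contrasting period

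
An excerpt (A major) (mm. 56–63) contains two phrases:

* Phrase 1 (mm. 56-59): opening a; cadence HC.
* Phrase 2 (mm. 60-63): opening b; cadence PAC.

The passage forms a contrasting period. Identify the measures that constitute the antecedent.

The antecedent is the phrase ending with the weaker cadence (half cadence, phrase 1) and the consequent the one ending more conclusively (perfect authentic cadence, phrase 2); the antecedent is bars 56-59.

measures 56–59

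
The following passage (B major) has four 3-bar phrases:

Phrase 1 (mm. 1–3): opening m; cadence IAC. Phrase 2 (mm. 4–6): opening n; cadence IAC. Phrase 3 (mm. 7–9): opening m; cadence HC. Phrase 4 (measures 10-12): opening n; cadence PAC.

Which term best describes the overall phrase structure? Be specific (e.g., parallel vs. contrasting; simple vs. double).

Four phrases in two halves: the first half (mm. 1–6) ends with an imperfect authentic cadence, the second (mm. 7–12) with a perfect authentic cadence — a large antecedent–consequent pair, i.e. a double period.
Phrase 3 begins with the same material as phrase 1, making it parallel.

parallel double period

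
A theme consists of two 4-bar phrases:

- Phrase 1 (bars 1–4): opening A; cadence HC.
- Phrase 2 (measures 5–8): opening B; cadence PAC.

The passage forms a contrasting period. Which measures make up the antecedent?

The antecedent is the phrase ending with the weaker cadence (half cadence, phrase 1) and the consequent the one ending more conclusively (perfect authentic cadence, phrase 2); the antecedent is mm. 1-4.

measures 1–4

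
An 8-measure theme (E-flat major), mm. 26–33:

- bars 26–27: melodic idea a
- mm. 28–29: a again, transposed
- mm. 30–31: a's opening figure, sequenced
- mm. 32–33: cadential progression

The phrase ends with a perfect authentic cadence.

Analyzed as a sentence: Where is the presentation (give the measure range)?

The presentation of a sentence is the basic idea (bars 26–27) plus its repetition (mm. 28-29); the presentation is therefore bars 26–29.

measures 26–29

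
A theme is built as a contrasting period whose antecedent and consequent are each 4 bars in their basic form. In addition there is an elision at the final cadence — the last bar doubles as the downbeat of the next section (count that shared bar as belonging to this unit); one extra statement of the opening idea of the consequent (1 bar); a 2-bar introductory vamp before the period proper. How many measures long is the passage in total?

Basic contrasting period: 4 + 4 = 8 bars.
8 (basic form) + 1 (extra statement) + 2 (introduction) = 11.
The elision shares a bar with the next section but does not change this unit's count.

11 measures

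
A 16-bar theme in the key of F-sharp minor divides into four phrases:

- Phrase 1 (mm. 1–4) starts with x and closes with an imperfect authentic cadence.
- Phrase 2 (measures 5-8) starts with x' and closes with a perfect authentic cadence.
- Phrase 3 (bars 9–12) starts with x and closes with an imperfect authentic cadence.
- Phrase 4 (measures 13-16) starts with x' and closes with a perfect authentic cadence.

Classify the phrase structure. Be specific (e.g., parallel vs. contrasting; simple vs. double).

The cadence pattern IAC–PAC–IAC–PAC is weak–strong twice, and phrases 3–4 restate phrases 1–2: a period heard twice, not a double period (which would end weakly at phrase 2).

repeated period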